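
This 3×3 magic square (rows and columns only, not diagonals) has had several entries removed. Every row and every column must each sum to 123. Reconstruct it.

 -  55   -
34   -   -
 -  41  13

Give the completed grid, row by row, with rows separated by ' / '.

20 55 48 / 34 27 62 / 69 41 13

Row 3: 41 + 13 + ? = 123, so (3,1) = 69.
The remaining cell in column 1 is (1,1) = 123 − 103 = 20.
Using column 2: 55 + 41 + ? → (2,2) = 123 − 96 = 27.
Row 1: 20 + 55 + ? = 123, so (1,3) = 48.
Row 2 needs 123; the known cells sum to 61, so (2,3) = 62.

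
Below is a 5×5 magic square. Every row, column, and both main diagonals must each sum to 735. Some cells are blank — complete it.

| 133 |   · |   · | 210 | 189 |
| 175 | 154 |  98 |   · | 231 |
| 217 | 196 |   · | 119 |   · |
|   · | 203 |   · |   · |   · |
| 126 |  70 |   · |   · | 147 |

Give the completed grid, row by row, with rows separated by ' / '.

The remaining cell in row 2 is (2,4) = 735 − 658 = 77.
Using column 1: 133 + 175 + 217 + 126 + ? → (4,1) = 735 − 651 = 84.
Column 2: 154 + 196 + 203 + 70 + ? = 735, so (1,2) = 112.
Anti-diagonal needs 735; the known cells sum to 595, so (3,3) = 140.
From row 1, 735 − (133 + 112 + 210 + 189) gives (1,3) = 91.
Using row 3: 217 + 196 + 140 + 119 + ? → (3,5) = 735 − 672 = 63.
Column 5 needs 735; the known cells sum to 630, so (4,5) = 105.
Using main diagonal: 133 + 154 + 140 + 147 + ? → (4,4) = 735 − 574 = 161.
Row 4 needs 735; the known cells sum to 553, so (4,3) = 182.
From column 3, 735 − (91 + 98 + 140 + 182) gives (5,3) = 224.
Using column 4: 210 + 77 + 119 + 161 + ? → (5,4) = 735 − 567 = 168.

133 112 91 210 189 / 175 154 98 77 231 / 217 196 140 119 63 / 84 203 182 161 105 / 126 70 224 168 147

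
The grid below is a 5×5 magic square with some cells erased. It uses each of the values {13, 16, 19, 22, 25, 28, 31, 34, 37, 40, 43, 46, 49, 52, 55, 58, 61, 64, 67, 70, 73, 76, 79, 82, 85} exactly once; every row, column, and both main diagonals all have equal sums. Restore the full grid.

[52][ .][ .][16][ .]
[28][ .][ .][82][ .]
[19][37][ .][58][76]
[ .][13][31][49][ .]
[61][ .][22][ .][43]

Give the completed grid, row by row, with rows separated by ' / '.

52 70 73 16 34 / 28 46 64 82 25 / 19 37 55 58 76 / 85 13 31 49 67 / 61 79 22 40 43

The 25 entries sum to 1225, so each line sums to 1225/5 = 245.
Using row 3: 19 + 37 + 58 + 76 + ? → (3,3) = 245 − 190 = 55.
Using column 1: 52 + 28 + 19 + 61 + ? → (4,1) = 245 − 160 = 85.
From column 4, 245 − (16 + 82 + 58 + 49) gives (5,4) = 40.
From main diagonal, 245 − (52 + 55 + 49 + 43) gives (2,2) = 46.
Anti-diagonal needs 245; the known cells sum to 211, so (1,5) = 34.
Row 4 must total 245; the given cells sum to 178, so (4,5) = 67.
Using row 5: 61 + 22 + 40 + 43 + ? → (5,2) = 245 − 166 = 79.
Using column 2: 46 + 37 + 13 + 79 + ? → (1,2) = 245 − 175 = 70.
The remaining cell in column 5 is (2,5) = 245 − 220 = 25.
Row 1 needs 245; the known cells sum to 172, so (1,3) = 73.
Using row 2: 28 + 46 + 82 + 25 + ? → (2,3) = 245 − 181 = 64.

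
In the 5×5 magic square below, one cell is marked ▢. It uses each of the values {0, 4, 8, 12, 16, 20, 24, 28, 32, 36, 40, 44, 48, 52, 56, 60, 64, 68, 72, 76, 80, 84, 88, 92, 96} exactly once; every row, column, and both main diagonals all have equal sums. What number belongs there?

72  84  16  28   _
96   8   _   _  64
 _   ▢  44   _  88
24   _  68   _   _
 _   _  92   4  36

The 25 entries sum to 1200, so each line sums to 1200/5 = 240.
Using row 1: 72 + 84 + 16 + 28 + ? → (1,5) = 240 − 200 = 40.
Using column 3: 16 + 44 + 68 + 92 + ? → (2,3) = 240 − 220 = 20.
Column 5 must total 240; the given cells sum to 228, so (4,5) = 12.
Using main diagonal: 72 + 8 + 44 + 36 + ? → (4,4) = 240 − 160 = 80.
The remaining cell in row 2 is (2,4) = 240 − 188 = 52.
The remaining cell in row 4 is (4,2) = 240 − 184 = 56.
The remaining cell in column 4 is (3,4) = 240 − 164 = 76.
Anti-diagonal must total 240; the given cells sum to 192, so (5,1) = 48.
From row 5, 240 − (48 + 92 + 4 + 36) gives (5,2) = 60.
The remaining cell in column 1 is (3,1) = 240 − 240 = 0.
Column 2 must total 240; the given cells sum to 208, so (3,2) = 32.

32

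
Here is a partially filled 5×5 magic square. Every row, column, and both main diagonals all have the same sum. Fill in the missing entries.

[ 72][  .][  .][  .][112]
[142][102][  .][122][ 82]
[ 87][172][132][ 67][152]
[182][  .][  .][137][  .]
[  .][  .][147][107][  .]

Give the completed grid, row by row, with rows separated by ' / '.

72 157 92 177 112 / 142 102 162 122 82 / 87 172 132 67 152 / 182 117 77 137 97 / 127 62 147 107 167

Row 3 is already complete: 87 + 172 + 132 + 67 + 152 = 610, so that is the magic constant.
The remaining cell in row 2 is (2,3) = 610 − 448 = 162.
From column 1, 610 − (72 + 142 + 87 + 182) gives (5,1) = 127.
Column 4 must total 610; the given cells sum to 433, so (1,4) = 177.
The remaining cell in main diagonal is (5,5) = 610 − 443 = 167.
Anti-diagonal needs 610; the known cells sum to 493, so (4,2) = 117.
From row 5, 610 − (127 + 147 + 107 + 167) gives (5,2) = 62.
Column 2 needs 610; the known cells sum to 453, so (1,2) = 157.
Column 5 must total 610; the given cells sum to 513, so (4,5) = 97.
Row 1: 72 + 157 + 177 + 112 + ? = 610, so (1,3) = 92.
From row 4, 610 − (182 + 117 + 137 + 97) gives (4,3) = 77.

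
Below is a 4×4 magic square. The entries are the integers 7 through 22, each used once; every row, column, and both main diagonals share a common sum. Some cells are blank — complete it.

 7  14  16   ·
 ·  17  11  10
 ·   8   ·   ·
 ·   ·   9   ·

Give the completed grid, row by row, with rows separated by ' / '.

7 14 16 21 / 20 17 11 10 / 13 8 22 15 / 18 19 9 12

The entries are 7 through 22, which sum to 232, so each line sums to 232/4 = 58.
From row 1, 58 − (7 + 14 + 16) gives (1,4) = 21.
Row 2 needs 58; the known cells sum to 38, so (2,1) = 20.
Using column 2: 14 + 17 + 8 + ? → (4,2) = 58 − 39 = 19.
Column 3 must total 58; the given cells sum to 36, so (3,3) = 22.
Main diagonal needs 58; the known cells sum to 46, so (4,4) = 12.
Using anti-diagonal: 21 + 11 + 8 + ? → (4,1) = 58 − 40 = 18.
Column 1 needs 58; the known cells sum to 45, so (3,1) = 13.
From column 4, 58 − (21 + 10 + 12) gives (3,4) = 15.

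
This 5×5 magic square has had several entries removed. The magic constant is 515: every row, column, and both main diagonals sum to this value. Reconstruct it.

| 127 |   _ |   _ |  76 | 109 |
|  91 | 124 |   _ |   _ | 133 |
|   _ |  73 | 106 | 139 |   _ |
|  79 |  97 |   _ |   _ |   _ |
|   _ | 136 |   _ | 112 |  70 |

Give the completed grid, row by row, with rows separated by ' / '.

The remaining cell in column 2 is (1,2) = 515 − 430 = 85.
Using main diagonal: 127 + 124 + 106 + 70 + ? → (4,4) = 515 − 427 = 88.
Using row 1: 127 + 85 + 76 + 109 + ? → (1,3) = 515 − 397 = 118.
Column 4 must total 515; the given cells sum to 415, so (2,4) = 100.
Anti-diagonal: 109 + 100 + 106 + 97 + ? = 515, so (5,1) = 103.
From row 2, 515 − (91 + 124 + 100 + 133) gives (2,3) = 67.
Row 5: 103 + 136 + 112 + 70 + ? = 515, so (5,3) = 94.
Using column 1: 127 + 91 + 79 + 103 + ? → (3,1) = 515 − 400 = 115.
The remaining cell in column 3 is (4,3) = 515 − 385 = 130.
From row 3, 515 − (115 + 73 + 106 + 139) gives (3,5) = 82.
The remaining cell in row 4 is (4,5) = 515 − 394 = 121.

127 85 118 76 109 / 91 124 67 100 133 / 115 73 106 139 82 / 79 97 130 88 121 / 103 136 94 112 70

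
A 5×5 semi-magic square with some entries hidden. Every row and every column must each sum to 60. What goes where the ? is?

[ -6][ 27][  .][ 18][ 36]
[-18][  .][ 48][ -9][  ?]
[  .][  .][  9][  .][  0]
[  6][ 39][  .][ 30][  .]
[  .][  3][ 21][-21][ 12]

Row 1: -6 + 27 + 18 + 36 + ? = 60, so (1,3) = -15.
The remaining cell in row 5 is (5,1) = 60 − 15 = 45.
From column 1, 60 − (-6 + (-18) + 6 + 45) gives (3,1) = 33.
Column 3 needs 60; the known cells sum to 63, so (4,3) = -3.
Column 4 must total 60; the given cells sum to 18, so (3,4) = 42.
Row 3 must total 60; the given cells sum to 84, so (3,2) = -24.
Row 4 needs 60; the known cells sum to 72, so (4,5) = -12.
Column 2: 27 + (-24) + 39 + 3 + ? = 60, so (2,2) = 15.
The remaining cell in column 5 is (2,5) = 60 − 36 = 24.

24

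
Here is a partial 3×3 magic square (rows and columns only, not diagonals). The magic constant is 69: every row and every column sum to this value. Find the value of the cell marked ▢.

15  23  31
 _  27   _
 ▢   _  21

29

Column 2 needs 69; the known cells sum to 50, so (3,2) = 19.
The remaining cell in column 3 is (2,3) = 69 − 52 = 17.
Row 2: 27 + 17 + ? = 69, so (2,1) = 25.
From row 3, 69 − (19 + 21) gives (3,1) = 29.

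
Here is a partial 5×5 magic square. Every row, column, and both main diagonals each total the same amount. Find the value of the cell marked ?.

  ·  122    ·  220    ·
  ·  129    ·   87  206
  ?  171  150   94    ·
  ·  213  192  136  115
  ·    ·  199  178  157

Column 4 is complete and sums to 715; that is the magic constant.
The remaining cell in row 4 is (4,1) = 715 − 656 = 59.
Column 2 must total 715; the given cells sum to 635, so (5,2) = 80.
Using main diagonal: 129 + 150 + 136 + 157 + ? → (1,1) = 715 − 572 = 143.
From row 5, 715 − (80 + 199 + 178 + 157) gives (5,1) = 101.
Anti-diagonal must total 715; the given cells sum to 551, so (1,5) = 164.
Row 1 must total 715; the given cells sum to 649, so (1,3) = 66.
Column 3 must total 715; the given cells sum to 607, so (2,3) = 108.
Column 5 must total 715; the given cells sum to 642, so (3,5) = 73.
Using row 2: 129 + 108 + 87 + 206 + ? → (2,1) = 715 − 530 = 185.
From row 3, 715 − (171 + 150 + 94 + 73) gives (3,1) = 227.

227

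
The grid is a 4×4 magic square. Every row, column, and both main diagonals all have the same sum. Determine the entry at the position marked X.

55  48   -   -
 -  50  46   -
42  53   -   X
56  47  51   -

Column 2 is complete and sums to 198; that is the magic constant.
Using row 4: 56 + 47 + 51 + ? → (4,4) = 198 − 154 = 44.
Column 1 must total 198; the given cells sum to 153, so (2,1) = 45.
The remaining cell in main diagonal is (3,3) = 198 − 149 = 49.
Anti-diagonal: 46 + 53 + 56 + ? = 198, so (1,4) = 43.
Using row 1: 55 + 48 + 43 + ? → (1,3) = 198 − 146 = 52.
Row 2 needs 198; the known cells sum to 141, so (2,4) = 57.
Row 3 must total 198; the given cells sum to 144, so (3,4) = 54.

54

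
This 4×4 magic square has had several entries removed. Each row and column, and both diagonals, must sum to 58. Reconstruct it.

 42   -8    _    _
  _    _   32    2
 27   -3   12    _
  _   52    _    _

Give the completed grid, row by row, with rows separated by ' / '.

42 -8 -23 47 / 7 17 32 2 / 27 -3 12 22 / -18 52 37 -13

Row 3 needs 58; the known cells sum to 36, so (3,4) = 22.
Column 2 needs 58; the known cells sum to 41, so (2,2) = 17.
Using main diagonal: 42 + 17 + 12 + ? → (4,4) = 58 − 71 = -13.
Row 2: 17 + 32 + 2 + ? = 58, so (2,1) = 7.
Column 1: 42 + 7 + 27 + ? = 58, so (4,1) = -18.
From column 4, 58 − (2 + 22 + (-13)) gives (1,4) = 47.
Using row 1: 42 + (-8) + 47 + ? → (1,3) = 58 − 81 = -23.
Row 4: -18 + 52 + (-13) + ? = 58, so (4,3) = 37.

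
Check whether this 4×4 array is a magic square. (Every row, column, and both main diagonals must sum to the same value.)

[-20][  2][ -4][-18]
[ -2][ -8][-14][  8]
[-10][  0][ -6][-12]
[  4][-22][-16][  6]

Row 1: -20 + 2 + (-4) + (-18) = -40.
Row 2: -2 + (-8) + (-14) + 8 = -16.
Row 3: -10 + 0 + (-6) + (-12) = -28.
Row 4: 4 + (-22) + (-16) + 6 = -28.
Column 1: -20 + (-2) + (-10) + 4 = -28.
Column 2: 2 + (-8) + 0 + (-22) = -28.
Column 3: -4 + (-14) + (-6) + (-16) = -40.
Column 4: -18 + 8 + (-12) + 6 = -16.
Main diagonal: -20 + (-8) + (-6) + 6 = -28.
Anti-diagonal: -18 + (-14) + 0 + 4 = -28.

No — row 1 sums to -40 but column 4 sums to -16.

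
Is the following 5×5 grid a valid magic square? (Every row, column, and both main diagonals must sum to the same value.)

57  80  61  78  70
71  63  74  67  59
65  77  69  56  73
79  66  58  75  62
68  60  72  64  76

No — column 5 sums to 340 but row 2 sums to 334.

Row 1: 57 + 80 + 61 + 78 + 70 = 346.
Row 2: 71 + 63 + 74 + 67 + 59 = 334.
Row 3: 65 + 77 + 69 + 56 + 73 = 340.
Row 4: 79 + 66 + 58 + 75 + 62 = 340.
Row 5: 68 + 60 + 72 + 64 + 76 = 340.
Column 1: 57 + 71 + 65 + 79 + 68 = 340.
Column 2: 80 + 63 + 77 + 66 + 60 = 346.
Column 3: 61 + 74 + 69 + 58 + 72 = 334.
Column 4: 78 + 67 + 56 + 75 + 64 = 340.
Column 5: 70 + 59 + 73 + 62 + 76 = 340.
Main diagonal: 57 + 63 + 69 + 75 + 76 = 340.
Anti-diagonal: 70 + 67 + 69 + 66 + 68 = 340.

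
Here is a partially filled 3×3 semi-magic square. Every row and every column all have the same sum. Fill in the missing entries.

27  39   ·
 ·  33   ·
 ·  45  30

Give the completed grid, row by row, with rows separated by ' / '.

27 39 51 / 48 33 36 / 42 45 30

Column 2 is already complete: 39 + 33 + 45 = 117, so that is the magic constant.
Row 1: 27 + 39 + ? = 117, so (1,3) = 51.
The remaining cell in row 3 is (3,1) = 117 − 75 = 42.
Column 1 must total 117; the given cells sum to 69, so (2,1) = 48.
Column 3 must total 117; the given cells sum to 81, so (2,3) = 36.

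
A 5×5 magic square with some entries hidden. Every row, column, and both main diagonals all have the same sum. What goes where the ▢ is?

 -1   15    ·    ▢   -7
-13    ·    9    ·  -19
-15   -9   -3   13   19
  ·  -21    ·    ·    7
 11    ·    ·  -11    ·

-23

Row 3 is complete and sums to 5; that is the magic constant.
Column 1: -1 + (-13) + (-15) + 11 + ? = 5, so (4,1) = 23.
The remaining cell in column 5 is (5,5) = 5 − 0 = 5.
Anti-diagonal must total 5; the given cells sum to -20, so (2,4) = 25.
Using row 2: -13 + 9 + 25 + (-19) + ? → (2,2) = 5 − 2 = 3.
Column 2: 15 + 3 + (-9) + (-21) + ? = 5, so (5,2) = 17.
From main diagonal, 5 − (-1 + 3 + (-3) + 5) gives (4,4) = 1.
Row 4 must total 5; the given cells sum to 10, so (4,3) = -5.
From row 5, 5 − (11 + 17 + (-11) + 5) gives (5,3) = -17.
The remaining cell in column 3 is (1,3) = 5 − (-16) = 21.
Using column 4: 25 + 13 + 1 + (-11) + ? → (1,4) = 5 − 28 = -23.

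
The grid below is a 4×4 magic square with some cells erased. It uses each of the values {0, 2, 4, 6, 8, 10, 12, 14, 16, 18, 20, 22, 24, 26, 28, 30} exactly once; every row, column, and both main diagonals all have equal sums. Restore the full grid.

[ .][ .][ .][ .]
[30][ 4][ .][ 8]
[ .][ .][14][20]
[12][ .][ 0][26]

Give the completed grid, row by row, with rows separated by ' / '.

16 10 28 6 / 30 4 18 8 / 2 24 14 20 / 12 22 0 26

The 16 entries sum to 240, so each line sums to 240/4 = 60.
From row 2, 60 − (30 + 4 + 8) gives (2,3) = 18.
Row 4 needs 60; the known cells sum to 38, so (4,2) = 22.
The remaining cell in column 3 is (1,3) = 60 − 32 = 28.
The remaining cell in column 4 is (1,4) = 60 − 54 = 6.
The remaining cell in main diagonal is (1,1) = 60 − 44 = 16.
Using anti-diagonal: 6 + 18 + 12 + ? → (3,2) = 60 − 36 = 24.
Row 1 must total 60; the given cells sum to 50, so (1,2) = 10.
Row 3: 24 + 14 + 20 + ? = 60, so (3,1) = 2.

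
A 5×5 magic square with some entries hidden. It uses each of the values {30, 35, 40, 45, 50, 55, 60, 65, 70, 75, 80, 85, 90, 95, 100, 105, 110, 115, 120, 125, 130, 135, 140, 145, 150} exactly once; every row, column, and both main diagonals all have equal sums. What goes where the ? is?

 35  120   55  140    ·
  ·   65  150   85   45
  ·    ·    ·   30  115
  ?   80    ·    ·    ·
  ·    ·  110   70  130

145

The 25 entries sum to 2250, so each line sums to 2250/5 = 450.
The remaining cell in row 1 is (1,5) = 450 − 350 = 100.
Using row 2: 65 + 150 + 85 + 45 + ? → (2,1) = 450 − 345 = 105.
Column 4 must total 450; the given cells sum to 325, so (4,4) = 125.
Column 5: 100 + 45 + 115 + 130 + ? = 450, so (4,5) = 60.
Main diagonal: 35 + 65 + 125 + 130 + ? = 450, so (3,3) = 95.
From anti-diagonal, 450 − (100 + 85 + 95 + 80) gives (5,1) = 90.
From row 5, 450 − (90 + 110 + 70 + 130) gives (5,2) = 50.
Column 2 must total 450; the given cells sum to 315, so (3,2) = 135.
Using column 3: 55 + 150 + 95 + 110 + ? → (4,3) = 450 − 410 = 40.
Row 3: 135 + 95 + 30 + 115 + ? = 450, so (3,1) = 75.
Row 4: 80 + 40 + 125 + 60 + ? = 450, so (4,1) = 145.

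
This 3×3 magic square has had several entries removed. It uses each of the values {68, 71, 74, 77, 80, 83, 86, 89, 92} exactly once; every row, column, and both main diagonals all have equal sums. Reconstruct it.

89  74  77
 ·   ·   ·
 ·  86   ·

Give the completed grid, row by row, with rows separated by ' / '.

The 9 entries sum to 720, so each line sums to 720/3 = 240.
Column 2 must total 240; the given cells sum to 160, so (2,2) = 80.
Main diagonal: 89 + 80 + ? = 240, so (3,3) = 71.
Anti-diagonal needs 240; the known cells sum to 157, so (3,1) = 83.
Column 1 needs 240; the known cells sum to 172, so (2,1) = 68.
Column 3: 77 + 71 + ? = 240, so (2,3) = 92.

89 74 77 / 68 80 92 / 83 86 71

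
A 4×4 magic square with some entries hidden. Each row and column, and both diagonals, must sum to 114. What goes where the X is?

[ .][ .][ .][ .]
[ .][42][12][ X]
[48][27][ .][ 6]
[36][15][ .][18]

Row 3: 48 + 27 + 6 + ? = 114, so (3,3) = 33.
From row 4, 114 − (36 + 15 + 18) gives (4,3) = 45.
Column 2 must total 114; the given cells sum to 84, so (1,2) = 30.
Using column 3: 12 + 33 + 45 + ? → (1,3) = 114 − 90 = 24.
Main diagonal must total 114; the given cells sum to 93, so (1,1) = 21.
Using anti-diagonal: 12 + 27 + 36 + ? → (1,4) = 114 − 75 = 39.
Column 1: 21 + 48 + 36 + ? = 114, so (2,1) = 9.
The remaining cell in column 4 is (2,4) = 114 − 63 = 51.

51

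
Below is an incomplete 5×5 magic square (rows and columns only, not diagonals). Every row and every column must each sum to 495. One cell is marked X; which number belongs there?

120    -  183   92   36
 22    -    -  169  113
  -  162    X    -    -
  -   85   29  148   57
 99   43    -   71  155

106

From row 1, 495 − (120 + 183 + 92 + 36) gives (1,2) = 64.
Row 4 needs 495; the known cells sum to 319, so (4,1) = 176.
Row 5 must total 495; the given cells sum to 368, so (5,3) = 127.
Column 1 must total 495; the given cells sum to 417, so (3,1) = 78.
From column 2, 495 − (64 + 162 + 85 + 43) gives (2,2) = 141.
Using column 4: 92 + 169 + 148 + 71 + ? → (3,4) = 495 − 480 = 15.
Column 5: 36 + 113 + 57 + 155 + ? = 495, so (3,5) = 134.
From row 2, 495 − (22 + 141 + 169 + 113) gives (2,3) = 50.
From row 3, 495 − (78 + 162 + 15 + 134) gives (3,3) = 106.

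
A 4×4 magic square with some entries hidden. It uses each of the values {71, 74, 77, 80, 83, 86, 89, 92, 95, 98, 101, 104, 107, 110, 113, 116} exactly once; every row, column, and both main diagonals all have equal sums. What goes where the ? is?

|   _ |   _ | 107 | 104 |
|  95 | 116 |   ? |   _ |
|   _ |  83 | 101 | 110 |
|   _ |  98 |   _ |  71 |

74

The 16 entries sum to 1496, so each line sums to 1496/4 = 374.
Row 3 must total 374; the given cells sum to 294, so (3,1) = 80.
Column 2: 116 + 83 + 98 + ? = 374, so (1,2) = 77.
The remaining cell in column 4 is (2,4) = 374 − 285 = 89.
Main diagonal needs 374; the known cells sum to 288, so (1,1) = 86.
The remaining cell in row 2 is (2,3) = 374 − 300 = 74.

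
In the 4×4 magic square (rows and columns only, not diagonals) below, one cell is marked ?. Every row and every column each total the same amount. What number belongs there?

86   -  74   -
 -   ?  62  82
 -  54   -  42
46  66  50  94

78

Row 4 is complete and sums to 256; that is the magic constant.
From column 3, 256 − (74 + 62 + 50) gives (3,3) = 70.
Column 4 must total 256; the given cells sum to 218, so (1,4) = 38.
The remaining cell in row 1 is (1,2) = 256 − 198 = 58.
Row 3 needs 256; the known cells sum to 166, so (3,1) = 90.
Column 1 must total 256; the given cells sum to 222, so (2,1) = 34.
Using column 2: 58 + 54 + 66 + ? → (2,2) = 256 − 178 = 78.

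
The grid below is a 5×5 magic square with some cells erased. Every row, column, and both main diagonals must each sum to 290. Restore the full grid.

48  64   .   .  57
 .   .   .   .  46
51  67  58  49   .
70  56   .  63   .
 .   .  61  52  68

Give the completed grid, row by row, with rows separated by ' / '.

48 64 55 66 57 / 62 53 69 60 46 / 51 67 58 49 65 / 70 56 47 63 54 / 59 50 61 52 68

From row 3, 290 − (51 + 67 + 58 + 49) gives (3,5) = 65.
Column 5 must total 290; the given cells sum to 236, so (4,5) = 54.
Main diagonal needs 290; the known cells sum to 237, so (2,2) = 53.
From row 4, 290 − (70 + 56 + 63 + 54) gives (4,3) = 47.
Column 2 must total 290; the given cells sum to 240, so (5,2) = 50.
Row 5 must total 290; the given cells sum to 231, so (5,1) = 59.
From column 1, 290 − (48 + 51 + 70 + 59) gives (2,1) = 62.
The remaining cell in anti-diagonal is (2,4) = 290 − 230 = 60.
Using row 2: 62 + 53 + 60 + 46 + ? → (2,3) = 290 − 221 = 69.
The remaining cell in column 3 is (1,3) = 290 − 235 = 55.
Column 4 must total 290; the given cells sum to 224, so (1,4) = 66.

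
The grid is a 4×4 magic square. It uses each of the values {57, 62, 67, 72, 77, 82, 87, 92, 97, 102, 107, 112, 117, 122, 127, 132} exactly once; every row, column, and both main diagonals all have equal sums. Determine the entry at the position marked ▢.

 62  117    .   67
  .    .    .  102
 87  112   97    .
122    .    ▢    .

The 16 entries sum to 1512, so each line sums to 1512/4 = 378.
Row 1: 62 + 117 + 67 + ? = 378, so (1,3) = 132.
Row 3: 87 + 112 + 97 + ? = 378, so (3,4) = 82.
Column 1: 62 + 87 + 122 + ? = 378, so (2,1) = 107.
From column 4, 378 − (67 + 102 + 82) gives (4,4) = 127.
Main diagonal needs 378; the known cells sum to 286, so (2,2) = 92.
Anti-diagonal needs 378; the known cells sum to 301, so (2,3) = 77.
From column 2, 378 − (117 + 92 + 112) gives (4,2) = 57.
Column 3 needs 378; the known cells sum to 306, so (4,3) = 72.

72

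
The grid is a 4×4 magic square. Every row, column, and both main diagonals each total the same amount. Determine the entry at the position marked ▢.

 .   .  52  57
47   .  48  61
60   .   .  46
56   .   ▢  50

59

Column 4 is complete and sums to 214; that is the magic constant.
Row 2 needs 214; the known cells sum to 156, so (2,2) = 58.
From column 1, 214 − (47 + 60 + 56) gives (1,1) = 51.
Main diagonal needs 214; the known cells sum to 159, so (3,3) = 55.
Anti-diagonal must total 214; the given cells sum to 161, so (3,2) = 53.
Row 1: 51 + 52 + 57 + ? = 214, so (1,2) = 54.
The remaining cell in column 2 is (4,2) = 214 − 165 = 49.
Column 3: 52 + 48 + 55 + ? = 214, so (4,3) = 59.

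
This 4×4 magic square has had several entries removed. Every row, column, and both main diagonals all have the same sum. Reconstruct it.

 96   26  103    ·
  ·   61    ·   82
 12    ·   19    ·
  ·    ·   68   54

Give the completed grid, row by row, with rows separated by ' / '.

Main diagonal is already complete: 96 + 61 + 19 + 54 = 230, so that is the magic constant.
Row 1: 96 + 26 + 103 + ? = 230, so (1,4) = 5.
The remaining cell in column 3 is (2,3) = 230 − 190 = 40.
From column 4, 230 − (5 + 82 + 54) gives (3,4) = 89.
From row 2, 230 − (61 + 40 + 82) gives (2,1) = 47.
Row 3 needs 230; the known cells sum to 120, so (3,2) = 110.
Column 1 must total 230; the given cells sum to 155, so (4,1) = 75.
Using column 2: 26 + 61 + 110 + ? → (4,2) = 230 − 197 = 33.

96 26 103 5 / 47 61 40 82 / 12 110 19 89 / 75 33 68 54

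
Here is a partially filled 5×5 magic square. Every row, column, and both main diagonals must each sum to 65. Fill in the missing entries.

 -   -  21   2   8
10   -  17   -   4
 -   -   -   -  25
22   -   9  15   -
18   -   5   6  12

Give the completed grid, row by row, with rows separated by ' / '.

14 20 21 2 8 / 10 11 17 23 4 / 1 7 13 19 25 / 22 3 9 15 16 / 18 24 5 6 12

Row 5 needs 65; the known cells sum to 41, so (5,2) = 24.
Using column 3: 21 + 17 + 9 + 5 + ? → (3,3) = 65 − 52 = 13.
Column 5 must total 65; the given cells sum to 49, so (4,5) = 16.
Using row 4: 22 + 9 + 15 + 16 + ? → (4,2) = 65 − 62 = 3.
From anti-diagonal, 65 − (8 + 13 + 3 + 18) gives (2,4) = 23.
The remaining cell in row 2 is (2,2) = 65 − 54 = 11.
Column 4 must total 65; the given cells sum to 46, so (3,4) = 19.
From main diagonal, 65 − (11 + 13 + 15 + 12) gives (1,1) = 14.
Row 1: 14 + 21 + 2 + 8 + ? = 65, so (1,2) = 20.
Column 1: 14 + 10 + 22 + 18 + ? = 65, so (3,1) = 1.
Column 2 needs 65; the known cells sum to 58, so (3,2) = 7.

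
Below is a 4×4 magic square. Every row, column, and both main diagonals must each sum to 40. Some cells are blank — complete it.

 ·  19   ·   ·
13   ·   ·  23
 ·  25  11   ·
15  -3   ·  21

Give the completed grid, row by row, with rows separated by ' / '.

Row 4 needs 40; the known cells sum to 33, so (4,3) = 7.
Column 2 must total 40; the given cells sum to 41, so (2,2) = -1.
Main diagonal: -1 + 11 + 21 + ? = 40, so (1,1) = 9.
The remaining cell in row 2 is (2,3) = 40 − 35 = 5.
The remaining cell in column 1 is (3,1) = 40 − 37 = 3.
The remaining cell in column 3 is (1,3) = 40 − 23 = 17.
The remaining cell in anti-diagonal is (1,4) = 40 − 45 = -5.
Row 3: 3 + 25 + 11 + ? = 40, so (3,4) = 1.

9 19 17 -5 / 13 -1 5 23 / 3 25 11 1 / 15 -3 7 21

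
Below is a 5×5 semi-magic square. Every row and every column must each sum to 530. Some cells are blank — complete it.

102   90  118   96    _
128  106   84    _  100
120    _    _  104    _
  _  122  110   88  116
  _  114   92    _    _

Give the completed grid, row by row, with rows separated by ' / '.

Row 1 must total 530; the given cells sum to 406, so (1,5) = 124.
The remaining cell in row 2 is (2,4) = 530 − 418 = 112.
Row 4: 122 + 110 + 88 + 116 + ? = 530, so (4,1) = 94.
The remaining cell in column 1 is (5,1) = 530 − 444 = 86.
Column 2: 90 + 106 + 122 + 114 + ? = 530, so (3,2) = 98.
Using column 3: 118 + 84 + 110 + 92 + ? → (3,3) = 530 − 404 = 126.
Column 4 must total 530; the given cells sum to 400, so (5,4) = 130.
Using row 3: 120 + 98 + 126 + 104 + ? → (3,5) = 530 − 448 = 82.
Using row 5: 86 + 114 + 92 + 130 + ? → (5,5) = 530 − 422 = 108.

102 90 118 96 124 / 128 106 84 112 100 / 120 98 126 104 82 / 94 122 110 88 116 / 86 114 92 130 108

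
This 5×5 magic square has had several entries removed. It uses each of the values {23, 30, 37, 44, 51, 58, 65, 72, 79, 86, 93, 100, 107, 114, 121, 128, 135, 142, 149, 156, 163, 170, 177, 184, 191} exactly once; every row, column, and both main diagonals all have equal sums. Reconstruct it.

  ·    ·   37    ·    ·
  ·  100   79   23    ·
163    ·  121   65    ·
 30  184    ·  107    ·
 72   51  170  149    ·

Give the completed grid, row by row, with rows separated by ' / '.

114 58 37 191 135 / 156 100 79 23 177 / 163 142 121 65 44 / 30 184 128 107 86 / 72 51 170 149 93

The 25 entries sum to 2675, so each line sums to 2675/5 = 535.
The remaining cell in row 5 is (5,5) = 535 − 442 = 93.
Column 3 needs 535; the known cells sum to 407, so (4,3) = 128.
The remaining cell in column 4 is (1,4) = 535 − 344 = 191.
From main diagonal, 535 − (100 + 121 + 107 + 93) gives (1,1) = 114.
Anti-diagonal must total 535; the given cells sum to 400, so (1,5) = 135.
Row 1: 114 + 37 + 191 + 135 + ? = 535, so (1,2) = 58.
The remaining cell in row 4 is (4,5) = 535 − 449 = 86.
Column 1 needs 535; the known cells sum to 379, so (2,1) = 156.
The remaining cell in column 2 is (3,2) = 535 − 393 = 142.
Row 2 must total 535; the given cells sum to 358, so (2,5) = 177.
Row 3: 163 + 142 + 121 + 65 + ? = 535, so (3,5) = 44.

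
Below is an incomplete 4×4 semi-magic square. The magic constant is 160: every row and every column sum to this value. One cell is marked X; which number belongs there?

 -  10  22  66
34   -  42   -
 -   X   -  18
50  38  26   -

58

Row 1: 10 + 22 + 66 + ? = 160, so (1,1) = 62.
Row 4 must total 160; the given cells sum to 114, so (4,4) = 46.
Using column 1: 62 + 34 + 50 + ? → (3,1) = 160 − 146 = 14.
Column 3 needs 160; the known cells sum to 90, so (3,3) = 70.
The remaining cell in column 4 is (2,4) = 160 − 130 = 30.
Row 2 needs 160; the known cells sum to 106, so (2,2) = 54.
Row 3: 14 + 70 + 18 + ? = 160, so (3,2) = 58.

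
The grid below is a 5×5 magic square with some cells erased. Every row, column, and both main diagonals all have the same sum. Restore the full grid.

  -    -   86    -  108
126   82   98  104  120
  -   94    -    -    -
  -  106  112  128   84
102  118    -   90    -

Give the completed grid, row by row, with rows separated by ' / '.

114 130 86 92 108 / 126 82 98 104 120 / 88 94 110 116 122 / 100 106 112 128 84 / 102 118 124 90 96

Row 2 is already complete: 126 + 82 + 98 + 104 + 120 = 530, so that is the magic constant.
Row 4 must total 530; the given cells sum to 430, so (4,1) = 100.
From column 2, 530 − (82 + 94 + 106 + 118) gives (1,2) = 130.
The remaining cell in anti-diagonal is (3,3) = 530 − 420 = 110.
The remaining cell in column 3 is (5,3) = 530 − 406 = 124.
Using row 5: 102 + 118 + 124 + 90 + ? → (5,5) = 530 − 434 = 96.
Column 5: 108 + 120 + 84 + 96 + ? = 530, so (3,5) = 122.
From main diagonal, 530 − (82 + 110 + 128 + 96) gives (1,1) = 114.
Row 1: 114 + 130 + 86 + 108 + ? = 530, so (1,4) = 92.
The remaining cell in column 1 is (3,1) = 530 − 442 = 88.
Column 4 must total 530; the given cells sum to 414, so (3,4) = 116.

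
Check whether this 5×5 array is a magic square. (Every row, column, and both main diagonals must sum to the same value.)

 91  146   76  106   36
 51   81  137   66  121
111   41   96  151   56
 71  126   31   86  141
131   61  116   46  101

No — column 2 sums to 455 but column 3 sums to 456.

Row 1: 91 + 146 + 76 + 106 + 36 = 455.
Row 2: 51 + 81 + 137 + 66 + 121 = 456.
Row 3: 111 + 41 + 96 + 151 + 56 = 455.
Row 4: 71 + 126 + 31 + 86 + 141 = 455.
Row 5: 131 + 61 + 116 + 46 + 101 = 455.
Column 1: 91 + 51 + 111 + 71 + 131 = 455.
Column 2: 146 + 81 + 41 + 126 + 61 = 455.
Column 3: 76 + 137 + 96 + 31 + 116 = 456.
Column 4: 106 + 66 + 151 + 86 + 46 = 455.
Column 5: 36 + 121 + 56 + 141 + 101 = 455.
Main diagonal: 91 + 81 + 96 + 86 + 101 = 455.
Anti-diagonal: 36 + 66 + 96 + 126 + 131 = 455.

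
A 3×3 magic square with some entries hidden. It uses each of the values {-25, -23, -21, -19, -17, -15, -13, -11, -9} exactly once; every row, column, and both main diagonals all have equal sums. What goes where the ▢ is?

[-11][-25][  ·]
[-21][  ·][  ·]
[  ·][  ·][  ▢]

-23

The 9 entries sum to -153, so each line sums to -153/3 = -51.
Row 1 needs -51; the known cells sum to -36, so (1,3) = -15.
Column 1 needs -51; the known cells sum to -32, so (3,1) = -19.
From anti-diagonal, -51 − (-15 + (-19)) gives (2,2) = -17.
Using row 2: -21 + (-17) + ? → (2,3) = -51 − (-38) = -13.
Column 2 needs -51; the known cells sum to -42, so (3,2) = -9.
Column 3 needs -51; the known cells sum to -28, so (3,3) = -23.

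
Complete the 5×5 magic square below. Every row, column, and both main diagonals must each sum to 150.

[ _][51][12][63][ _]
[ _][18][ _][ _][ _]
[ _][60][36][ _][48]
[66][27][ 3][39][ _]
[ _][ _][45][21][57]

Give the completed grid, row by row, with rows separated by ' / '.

0 51 12 63 24 / 42 18 54 30 6 / 9 60 36 -3 48 / 66 27 3 39 15 / 33 -6 45 21 57

Row 4 must total 150; the given cells sum to 135, so (4,5) = 15.
Column 2: 51 + 18 + 60 + 27 + ? = 150, so (5,2) = -6.
Column 3: 12 + 36 + 3 + 45 + ? = 150, so (2,3) = 54.
Using main diagonal: 18 + 36 + 39 + 57 + ? → (1,1) = 150 − 150 = 0.
Row 1 must total 150; the given cells sum to 126, so (1,5) = 24.
Row 5: -6 + 45 + 21 + 57 + ? = 150, so (5,1) = 33.
Using column 5: 24 + 48 + 15 + 57 + ? → (2,5) = 150 − 144 = 6.
Anti-diagonal must total 150; the given cells sum to 120, so (2,4) = 30.
Row 2: 18 + 54 + 30 + 6 + ? = 150, so (2,1) = 42.
Column 1: 0 + 42 + 66 + 33 + ? = 150, so (3,1) = 9.
Column 4 needs 150; the known cells sum to 153, so (3,4) = -3.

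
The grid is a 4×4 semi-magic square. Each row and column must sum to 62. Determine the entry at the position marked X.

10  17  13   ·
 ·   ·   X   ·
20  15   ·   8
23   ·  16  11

14

Row 1: 10 + 17 + 13 + ? = 62, so (1,4) = 22.
From row 3, 62 − (20 + 15 + 8) gives (3,3) = 19.
Row 4: 23 + 16 + 11 + ? = 62, so (4,2) = 12.
From column 1, 62 − (10 + 20 + 23) gives (2,1) = 9.
Column 2: 17 + 15 + 12 + ? = 62, so (2,2) = 18.
From column 3, 62 − (13 + 19 + 16) gives (2,3) = 14.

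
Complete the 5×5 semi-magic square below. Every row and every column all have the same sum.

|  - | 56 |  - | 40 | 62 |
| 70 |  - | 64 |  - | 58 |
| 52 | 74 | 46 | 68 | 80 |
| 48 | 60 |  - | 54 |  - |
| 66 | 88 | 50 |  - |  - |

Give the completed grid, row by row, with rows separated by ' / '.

84 56 78 40 62 / 70 42 64 86 58 / 52 74 46 68 80 / 48 60 82 54 76 / 66 88 50 72 44

Row 3 is already complete: 52 + 74 + 46 + 68 + 80 = 320, so that is the magic constant.
Column 1: 70 + 52 + 48 + 66 + ? = 320, so (1,1) = 84.
From column 2, 320 − (56 + 74 + 60 + 88) gives (2,2) = 42.
Row 1 needs 320; the known cells sum to 242, so (1,3) = 78.
The remaining cell in row 2 is (2,4) = 320 − 234 = 86.
Column 3 must total 320; the given cells sum to 238, so (4,3) = 82.
Using column 4: 40 + 86 + 68 + 54 + ? → (5,4) = 320 − 248 = 72.
Using row 4: 48 + 60 + 82 + 54 + ? → (4,5) = 320 − 244 = 76.
Row 5 must total 320; the given cells sum to 276, so (5,5) = 44.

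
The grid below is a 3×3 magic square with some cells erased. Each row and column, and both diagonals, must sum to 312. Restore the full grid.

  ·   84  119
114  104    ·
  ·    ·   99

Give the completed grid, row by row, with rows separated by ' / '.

109 84 119 / 114 104 94 / 89 124 99

Row 1 needs 312; the known cells sum to 203, so (1,1) = 109.
Row 2 needs 312; the known cells sum to 218, so (2,3) = 94.
Using column 1: 109 + 114 + ? → (3,1) = 312 − 223 = 89.
The remaining cell in column 2 is (3,2) = 312 − 188 = 124.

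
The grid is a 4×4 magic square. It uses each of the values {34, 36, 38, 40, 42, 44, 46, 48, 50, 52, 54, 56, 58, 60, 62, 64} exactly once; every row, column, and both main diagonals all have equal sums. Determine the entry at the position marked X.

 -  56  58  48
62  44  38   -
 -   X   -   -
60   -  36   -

50

The 16 entries sum to 784, so each line sums to 784/4 = 196.
The remaining cell in row 1 is (1,1) = 196 − 162 = 34.
From row 2, 196 − (62 + 44 + 38) gives (2,4) = 52.
The remaining cell in column 1 is (3,1) = 196 − 156 = 40.
Column 3 needs 196; the known cells sum to 132, so (3,3) = 64.
The remaining cell in main diagonal is (4,4) = 196 − 142 = 54.
From anti-diagonal, 196 − (48 + 38 + 60) gives (3,2) = 50.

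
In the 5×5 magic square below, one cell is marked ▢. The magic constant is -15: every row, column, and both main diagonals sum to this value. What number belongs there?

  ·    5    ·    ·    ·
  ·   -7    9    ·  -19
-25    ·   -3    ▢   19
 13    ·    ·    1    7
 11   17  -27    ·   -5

The remaining cell in row 5 is (5,4) = -15 − (-4) = -11.
Using column 5: -19 + 19 + 7 + (-5) + ? → (1,5) = -15 − 2 = -17.
Using main diagonal: -7 + (-3) + 1 + (-5) + ? → (1,1) = -15 − (-14) = -1.
Column 1 must total -15; the given cells sum to -2, so (2,1) = -13.
From row 2, -15 − (-13 + (-7) + 9 + (-19)) gives (2,4) = 15.
Anti-diagonal needs -15; the known cells sum to 6, so (4,2) = -21.
Row 4 must total -15; the given cells sum to 0, so (4,3) = -15.
Column 2 must total -15; the given cells sum to -6, so (3,2) = -9.
From column 3, -15 − (9 + (-3) + (-15) + (-27)) gives (1,3) = 21.
Row 1 must total -15; the given cells sum to 8, so (1,4) = -23.
Row 3 must total -15; the given cells sum to -18, so (3,4) = 3.

3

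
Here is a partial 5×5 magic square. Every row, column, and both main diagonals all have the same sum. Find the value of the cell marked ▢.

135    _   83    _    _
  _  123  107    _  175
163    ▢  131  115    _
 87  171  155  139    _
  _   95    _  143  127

147

Main diagonal is complete and sums to 655; that is the magic constant.
Using row 4: 87 + 171 + 155 + 139 + ? → (4,5) = 655 − 552 = 103.
Using column 3: 83 + 107 + 131 + 155 + ? → (5,3) = 655 − 476 = 179.
The remaining cell in row 5 is (5,1) = 655 − 544 = 111.
The remaining cell in column 1 is (2,1) = 655 − 496 = 159.
Row 2 must total 655; the given cells sum to 564, so (2,4) = 91.
Column 4 needs 655; the known cells sum to 488, so (1,4) = 167.
The remaining cell in anti-diagonal is (1,5) = 655 − 504 = 151.
From row 1, 655 − (135 + 83 + 167 + 151) gives (1,2) = 119.
From column 2, 655 − (119 + 123 + 171 + 95) gives (3,2) = 147.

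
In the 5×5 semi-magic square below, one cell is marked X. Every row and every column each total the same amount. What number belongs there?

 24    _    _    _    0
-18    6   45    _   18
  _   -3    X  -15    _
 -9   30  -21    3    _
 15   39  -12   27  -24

Row 5 is complete and sums to 45; that is the magic constant.
Row 2 must total 45; the given cells sum to 51, so (2,4) = -6.
From row 4, 45 − (-9 + 30 + (-21) + 3) gives (4,5) = 42.
Column 1 must total 45; the given cells sum to 12, so (3,1) = 33.
Using column 2: 6 + (-3) + 30 + 39 + ? → (1,2) = 45 − 72 = -27.
Using column 4: -6 + (-15) + 3 + 27 + ? → (1,4) = 45 − 9 = 36.
Column 5: 0 + 18 + 42 + (-24) + ? = 45, so (3,5) = 9.
Row 1 needs 45; the known cells sum to 33, so (1,3) = 12.
The remaining cell in row 3 is (3,3) = 45 − 24 = 21.

21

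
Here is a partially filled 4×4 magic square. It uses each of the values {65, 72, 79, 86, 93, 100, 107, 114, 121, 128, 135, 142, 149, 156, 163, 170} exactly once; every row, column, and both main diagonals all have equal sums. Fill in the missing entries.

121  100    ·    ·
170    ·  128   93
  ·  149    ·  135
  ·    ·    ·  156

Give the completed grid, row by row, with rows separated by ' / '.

121 100 163 86 / 170 79 128 93 / 72 149 114 135 / 107 142 65 156

The 16 entries sum to 1880, so each line sums to 1880/4 = 470.
Using row 2: 170 + 128 + 93 + ? → (2,2) = 470 − 391 = 79.
The remaining cell in column 2 is (4,2) = 470 − 328 = 142.
Column 4: 93 + 135 + 156 + ? = 470, so (1,4) = 86.
Using main diagonal: 121 + 79 + 156 + ? → (3,3) = 470 − 356 = 114.
Anti-diagonal: 86 + 128 + 149 + ? = 470, so (4,1) = 107.
Using row 1: 121 + 100 + 86 + ? → (1,3) = 470 − 307 = 163.
The remaining cell in row 3 is (3,1) = 470 − 398 = 72.
From row 4, 470 − (107 + 142 + 156) gives (4,3) = 65.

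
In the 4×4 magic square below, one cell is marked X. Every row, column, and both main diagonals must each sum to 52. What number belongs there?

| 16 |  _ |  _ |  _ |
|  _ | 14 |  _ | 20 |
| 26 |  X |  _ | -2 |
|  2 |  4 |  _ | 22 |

28

Using row 4: 2 + 4 + 22 + ? → (4,3) = 52 − 28 = 24.
The remaining cell in column 1 is (2,1) = 52 − 44 = 8.
Using column 4: 20 + (-2) + 22 + ? → (1,4) = 52 − 40 = 12.
Using main diagonal: 16 + 14 + 22 + ? → (3,3) = 52 − 52 = 0.
The remaining cell in row 2 is (2,3) = 52 − 42 = 10.
Row 3 must total 52; the given cells sum to 24, so (3,2) = 28.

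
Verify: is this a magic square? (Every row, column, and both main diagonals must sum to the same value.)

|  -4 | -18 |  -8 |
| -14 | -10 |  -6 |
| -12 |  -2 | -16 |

Row 1: -4 + (-18) + (-8) = -30.
Row 2: -14 + (-10) + (-6) = -30.
Row 3: -12 + (-2) + (-16) = -30.
Column 1: -4 + (-14) + (-12) = -30.
Column 2: -18 + (-10) + (-2) = -30.
Column 3: -8 + (-6) + (-16) = -30.
Main diagonal: -4 + (-10) + (-16) = -30.
Anti-diagonal: -8 + (-10) + (-12) = -30.
All lines sum to -30.

Yes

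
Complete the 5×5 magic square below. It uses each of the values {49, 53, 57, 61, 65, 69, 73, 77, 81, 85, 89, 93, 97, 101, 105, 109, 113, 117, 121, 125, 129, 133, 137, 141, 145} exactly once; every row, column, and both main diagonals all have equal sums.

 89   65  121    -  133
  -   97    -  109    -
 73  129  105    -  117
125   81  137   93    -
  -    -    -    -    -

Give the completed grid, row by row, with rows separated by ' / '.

89 65 121 77 133 / 141 97 53 109 85 / 73 129 105 61 117 / 125 81 137 93 49 / 57 113 69 145 101

The 25 entries sum to 2425, so each line sums to 2425/5 = 485.
Row 1 needs 485; the known cells sum to 408, so (1,4) = 77.
Row 3 needs 485; the known cells sum to 424, so (3,4) = 61.
Using row 4: 125 + 81 + 137 + 93 + ? → (4,5) = 485 − 436 = 49.
Column 2 must total 485; the given cells sum to 372, so (5,2) = 113.
From column 4, 485 − (77 + 109 + 61 + 93) gives (5,4) = 145.
Main diagonal: 89 + 97 + 105 + 93 + ? = 485, so (5,5) = 101.
Anti-diagonal needs 485; the known cells sum to 428, so (5,1) = 57.
Row 5 needs 485; the known cells sum to 416, so (5,3) = 69.
Column 1: 89 + 73 + 125 + 57 + ? = 485, so (2,1) = 141.
From column 3, 485 − (121 + 105 + 137 + 69) gives (2,3) = 53.
The remaining cell in column 5 is (2,5) = 485 − 400 = 85.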